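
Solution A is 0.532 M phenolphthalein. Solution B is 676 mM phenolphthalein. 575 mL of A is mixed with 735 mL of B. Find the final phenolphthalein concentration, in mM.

C_B = 676 mM = 0.676 M.
C_mix = (C_A·V_A + C_B·V_B)/(V_A + V_B) = (0.532×575 + 0.676×735) / 1310 = 0.613 M = 613 mM.

613 mM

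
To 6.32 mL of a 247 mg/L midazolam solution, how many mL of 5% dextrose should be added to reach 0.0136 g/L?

0.0136 g/L = 13.6 mg/L.
V₂ = C₁V₁/C₂ = 247 × 6.32 / 13.6 = 115 mL.
Diluent to add = V₂ − V₁ = 115 − 6.32 = 108 mL.

108 mL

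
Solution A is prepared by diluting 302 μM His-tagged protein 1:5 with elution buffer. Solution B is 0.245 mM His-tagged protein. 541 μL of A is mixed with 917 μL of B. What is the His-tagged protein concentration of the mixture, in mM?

C_A = 302 μM / 5 = 60.4 μM.
C_B = 0.245 mM = 245 μM.
C_mix = (C_A·V_A + C_B·V_B)/(V_A + V_B) = (60.4×541 + 245×917) / 1458 = 177 μM = 0.177 mM.

0.177 mM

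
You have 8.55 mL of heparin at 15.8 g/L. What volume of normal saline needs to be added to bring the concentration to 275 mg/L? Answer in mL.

483 mL

275 mg/L = 0.275 g/L.
V₂ = C₁V₁/C₂ = 15.8 × 8.55 / 0.275 = 491 mL.
Diluent to add = V₂ − V₁ = 491 − 8.55 = 483 mL.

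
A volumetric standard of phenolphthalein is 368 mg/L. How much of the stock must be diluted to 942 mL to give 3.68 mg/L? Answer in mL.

V₁ = C₂V₂/C₁ = 3.68 × 942 / 368 = 9.42 mL.

9.42 mL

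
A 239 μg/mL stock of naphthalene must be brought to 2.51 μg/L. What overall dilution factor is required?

9.52 × 10⁴

Factor = C₀/C_target = 239 μg/mL / 2.51 μg/L = 9.52 × 10⁴.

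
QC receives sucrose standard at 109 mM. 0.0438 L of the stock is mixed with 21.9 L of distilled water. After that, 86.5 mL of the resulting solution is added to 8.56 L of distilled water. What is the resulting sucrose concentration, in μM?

Overall dilution factor = 501 × 99.96 = 5.01 × 10⁴.
109 mM / 5.01 × 10⁴ = 2.18 × 10⁻³ mM = 2.18 μM.

2.18 μM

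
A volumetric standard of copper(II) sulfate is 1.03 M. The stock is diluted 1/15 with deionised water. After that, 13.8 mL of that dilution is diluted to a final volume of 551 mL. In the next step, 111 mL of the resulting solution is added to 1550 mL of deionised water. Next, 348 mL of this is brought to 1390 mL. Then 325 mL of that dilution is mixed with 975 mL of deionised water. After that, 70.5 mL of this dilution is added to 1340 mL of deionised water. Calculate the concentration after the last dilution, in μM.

0.360 μM

Overall dilution factor = 15 × 39.93 × 14.96 × 3.994 × 4 × 20.01 = 2.86 × 10⁶.
1.03 M / 2.86 × 10⁶ = 3.60 × 10⁻⁷ M = 0.360 μM.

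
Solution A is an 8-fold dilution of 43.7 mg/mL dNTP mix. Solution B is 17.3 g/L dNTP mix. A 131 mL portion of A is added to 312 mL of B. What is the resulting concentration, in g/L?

C_A = 43.7 mg/mL / 8 = 5.46 mg/mL.
C_B = 17.3 g/L = 17.3 mg/mL.
C_mix = (C_A·V_A + C_B·V_B)/(V_A + V_B) = (5.46×131 + 17.3×312) / 443.0 = 13.8 mg/mL = 13.8 g/L.

13.8 g/L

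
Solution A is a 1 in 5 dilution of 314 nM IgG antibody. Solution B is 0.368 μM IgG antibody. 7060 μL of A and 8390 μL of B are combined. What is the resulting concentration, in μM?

0.229 μM

C_A = 314 nM / 5 = 62.8 nM.
C_B = 0.368 μM = 368 nM.
C_mix = (C_A·V_A + C_B·V_B)/(V_A + V_B) = (62.8×7060 + 368×8390) / 15450 = 229 nM = 0.229 μM.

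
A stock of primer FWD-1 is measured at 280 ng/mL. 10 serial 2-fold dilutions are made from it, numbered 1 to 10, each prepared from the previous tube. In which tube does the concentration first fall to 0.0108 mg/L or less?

tube 5

Tube n has concentration 280 ng/mL / 2ⁿ.
Need 2ⁿ ≥ 280 ng/mL / 0.0108 mg/L = 25.9, so n ≥ 4.70.
First such tube: n = 5.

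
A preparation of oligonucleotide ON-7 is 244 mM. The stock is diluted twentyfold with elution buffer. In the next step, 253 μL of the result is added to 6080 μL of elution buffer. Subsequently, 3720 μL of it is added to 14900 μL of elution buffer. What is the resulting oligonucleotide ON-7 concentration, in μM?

Overall dilution factor = 20 × 25.03 × 5.005 = 2506.
244 mM / 2506 = 0.0974 mM = 97.4 μM.

97.4 μM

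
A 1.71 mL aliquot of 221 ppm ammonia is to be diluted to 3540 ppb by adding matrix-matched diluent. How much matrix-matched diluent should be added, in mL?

105 mL

3540 ppb = 3.54 ppm.
V₂ = C₁V₁/C₂ = 221 × 1.71 / 3.54 = 107 mL.
Diluent to add = V₂ − V₁ = 107 − 1.71 = 105 mL.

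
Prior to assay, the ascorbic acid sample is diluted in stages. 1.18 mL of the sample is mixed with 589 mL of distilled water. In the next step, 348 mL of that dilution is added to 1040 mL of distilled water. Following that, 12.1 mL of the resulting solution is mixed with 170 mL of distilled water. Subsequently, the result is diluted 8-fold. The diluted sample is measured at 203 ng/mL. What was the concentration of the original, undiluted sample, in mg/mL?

48.8 mg/mL

Overall dilution factor = 500.2 × 3.989 × 15.05 × 8 = 2.40 × 10⁵.
Original = 203 ng/mL × 2.40 × 10⁵ = 4.88 × 10⁷ ng/mL = 48.8 mg/mL.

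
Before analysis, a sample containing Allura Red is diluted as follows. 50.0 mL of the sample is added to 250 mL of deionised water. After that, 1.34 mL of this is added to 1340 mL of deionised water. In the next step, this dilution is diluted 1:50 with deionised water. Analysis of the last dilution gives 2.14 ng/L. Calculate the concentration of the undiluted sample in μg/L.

Overall dilution factor = 6 × 1001 × 50 = 3.00 × 10⁵.
Original = 2.14 ng/L × 3.00 × 10⁵ = 6.43 × 10⁵ ng/L = 643 μg/L.

643 μg/L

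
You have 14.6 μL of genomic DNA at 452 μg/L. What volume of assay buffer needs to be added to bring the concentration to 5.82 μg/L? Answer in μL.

1120 μL

V₂ = C₁V₁/C₂ = 452 × 14.6 / 5.82 = 1134 μL.
Diluent to add = V₂ − V₁ = 1134 − 14.6 = 1120 μL.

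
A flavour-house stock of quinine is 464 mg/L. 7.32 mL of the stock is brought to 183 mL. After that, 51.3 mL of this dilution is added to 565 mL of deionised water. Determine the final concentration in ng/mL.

Overall dilution factor = 25 × 12.01 = 300.
464 mg/L / 300 = 1.54 mg/L = 1540 ng/mL.

1540 ng/mL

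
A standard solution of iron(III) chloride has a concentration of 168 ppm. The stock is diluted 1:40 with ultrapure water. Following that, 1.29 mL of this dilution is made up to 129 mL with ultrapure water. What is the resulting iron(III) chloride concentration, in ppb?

42.0 ppb

Overall dilution factor = 40 × 100 = 4000.
168 ppm / 4000 = 0.0420 ppm = 42.0 ppb.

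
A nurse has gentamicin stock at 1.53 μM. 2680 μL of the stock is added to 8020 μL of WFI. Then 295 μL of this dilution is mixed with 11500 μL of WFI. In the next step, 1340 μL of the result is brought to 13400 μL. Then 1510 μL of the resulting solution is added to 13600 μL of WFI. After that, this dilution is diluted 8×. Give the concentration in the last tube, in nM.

Overall dilution factor = 3.993 × 39.98 × 10 × 10.01 × 8 = 1.28 × 10⁵.
1.53 μM / 1.28 × 10⁵ = 1.20 × 10⁻⁵ μM = 0.0120 nM.

0.0120 nM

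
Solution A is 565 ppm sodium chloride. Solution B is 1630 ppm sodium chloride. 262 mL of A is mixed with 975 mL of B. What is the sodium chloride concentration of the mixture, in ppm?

C_mix = (C_A·V_A + C_B·V_B)/(V_A + V_B) = (565×262 + 1630×975) / 1237 = 1404 ppm.

1400 ppm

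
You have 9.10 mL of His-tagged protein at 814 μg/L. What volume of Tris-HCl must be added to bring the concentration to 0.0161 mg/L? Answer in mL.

0.0161 mg/L = 16.1 μg/L.
V₂ = C₁V₁/C₂ = 814 × 9.10 / 16.1 = 460 mL.
Diluent to add = V₂ − V₁ = 460 − 9.10 = 451 mL.

451 mL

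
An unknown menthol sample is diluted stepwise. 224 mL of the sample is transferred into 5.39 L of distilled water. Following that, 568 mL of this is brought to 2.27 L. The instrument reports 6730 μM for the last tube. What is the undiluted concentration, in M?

Overall dilution factor = 25.06 × 3.996 = 100.
Original = 6730 μM × 100 = 6.74 × 10⁵ μM = 0.674 M.

0.674 M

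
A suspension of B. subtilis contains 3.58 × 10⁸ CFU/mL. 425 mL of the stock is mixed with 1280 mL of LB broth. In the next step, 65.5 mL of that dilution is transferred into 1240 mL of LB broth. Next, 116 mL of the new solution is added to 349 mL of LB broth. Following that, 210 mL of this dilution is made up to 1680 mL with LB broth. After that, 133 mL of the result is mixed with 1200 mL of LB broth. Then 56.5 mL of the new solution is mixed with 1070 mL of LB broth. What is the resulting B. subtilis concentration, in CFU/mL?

699 CFU/mL

Overall dilution factor = 4.012 × 19.93 × 4.009 × 8 × 10.02 × 19.94 = 5.12 × 10⁵.
3.58 × 10⁸ CFU/mL / 5.12 × 10⁵ = 699 CFU/mL.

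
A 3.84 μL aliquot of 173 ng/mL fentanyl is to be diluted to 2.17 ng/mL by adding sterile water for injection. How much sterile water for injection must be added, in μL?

302 μL

V₂ = C₁V₁/C₂ = 173 × 3.84 / 2.17 = 306 μL.
Diluent to add = V₂ − V₁ = 306 − 3.84 = 302 μL.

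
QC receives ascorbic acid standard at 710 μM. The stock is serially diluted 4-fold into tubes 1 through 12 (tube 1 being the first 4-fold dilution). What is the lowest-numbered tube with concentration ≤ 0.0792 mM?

tube 2

Tube n has concentration 710 μM / 4ⁿ.
Need 4ⁿ ≥ 710 μM / 0.0792 mM = 8.96, so n ≥ 1.58.
First such tube: n = 2.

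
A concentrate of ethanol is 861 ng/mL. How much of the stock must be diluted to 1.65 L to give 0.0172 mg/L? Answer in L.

0.0172 mg/L = 17.2 ng/mL.
V₁ = C₂V₂/C₁ = 17.2 × 1.65 / 861 = 0.0330 L.

0.0330 L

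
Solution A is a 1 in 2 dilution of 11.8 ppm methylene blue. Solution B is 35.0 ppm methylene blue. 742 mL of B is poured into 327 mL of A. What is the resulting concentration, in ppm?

26.1 ppm

C_A = 11.8 ppm / 2 = 5.90 ppm.
C_mix = (C_A·V_A + C_B·V_B)/(V_A + V_B) = (5.90×327 + 35.0×742) / 1069 = 26.1 ppm.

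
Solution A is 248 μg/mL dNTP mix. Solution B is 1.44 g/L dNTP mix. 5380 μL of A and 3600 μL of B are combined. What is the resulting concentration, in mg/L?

C_B = 1.44 g/L = 1440 μg/mL.
C_mix = (C_A·V_A + C_B·V_B)/(V_A + V_B) = (248×5380 + 1440×3600) / 8980 = 726 μg/mL = 726 mg/L.

726 mg/L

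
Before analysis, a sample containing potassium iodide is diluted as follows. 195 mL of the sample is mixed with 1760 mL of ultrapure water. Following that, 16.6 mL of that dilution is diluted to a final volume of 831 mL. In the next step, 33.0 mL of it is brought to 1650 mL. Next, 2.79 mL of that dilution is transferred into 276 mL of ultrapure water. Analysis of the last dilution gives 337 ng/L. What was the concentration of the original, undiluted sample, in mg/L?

Overall dilution factor = 10.03 × 50.06 × 50 × 99.92 = 2.51 × 10⁶.
Original = 337 ng/L × 2.51 × 10⁶ = 8.45 × 10⁸ ng/L = 845 mg/L.

845 mg/L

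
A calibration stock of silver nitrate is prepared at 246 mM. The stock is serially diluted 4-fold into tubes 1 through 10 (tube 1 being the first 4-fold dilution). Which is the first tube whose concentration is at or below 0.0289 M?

Tube n has concentration 246 mM / 4ⁿ.
Need 4ⁿ ≥ 246 mM / 0.0289 M = 8.51, so n ≥ 1.54.
First such tube: n = 2.

tube 2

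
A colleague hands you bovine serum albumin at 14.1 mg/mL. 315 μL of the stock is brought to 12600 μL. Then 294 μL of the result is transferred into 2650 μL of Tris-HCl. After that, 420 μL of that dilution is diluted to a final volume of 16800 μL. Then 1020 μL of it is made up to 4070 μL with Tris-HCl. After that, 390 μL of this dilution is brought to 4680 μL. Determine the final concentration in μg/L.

18.4 μg/L

Overall dilution factor = 40 × 10.01 × 40 × 3.990 × 12 = 7.67 × 10⁵.
14.1 mg/mL / 7.67 × 10⁵ = 1.84 × 10⁻⁵ mg/mL = 18.4 μg/L.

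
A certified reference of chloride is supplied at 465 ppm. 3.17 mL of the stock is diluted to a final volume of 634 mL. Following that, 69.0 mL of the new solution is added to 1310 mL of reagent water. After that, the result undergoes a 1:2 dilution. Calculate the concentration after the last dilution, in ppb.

Overall dilution factor = 200 × 19.99 × 2 = 7994.
465 ppm / 7994 = 0.0582 ppm = 58.2 ppb.

58.2 ppb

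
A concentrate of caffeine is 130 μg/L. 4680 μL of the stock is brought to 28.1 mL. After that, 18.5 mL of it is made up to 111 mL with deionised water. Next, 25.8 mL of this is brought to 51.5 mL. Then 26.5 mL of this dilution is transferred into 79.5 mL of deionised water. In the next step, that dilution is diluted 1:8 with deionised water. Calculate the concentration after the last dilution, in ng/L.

Overall dilution factor = 6.004 × 6 × 1.996 × 4 × 8 = 2301.
130 μg/L / 2301 = 0.0565 μg/L = 56.5 ng/L.

56.5 ng/L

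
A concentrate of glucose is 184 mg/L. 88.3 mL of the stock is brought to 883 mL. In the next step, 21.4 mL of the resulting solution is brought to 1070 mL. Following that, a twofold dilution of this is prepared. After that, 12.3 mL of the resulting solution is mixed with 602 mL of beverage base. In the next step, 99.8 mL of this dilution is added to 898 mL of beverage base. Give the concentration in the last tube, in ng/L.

Overall dilution factor = 10 × 50 × 2 × 49.94 × 9.998 = 4.99 × 10⁵.
184 mg/L / 4.99 × 10⁵ = 3.68 × 10⁻⁴ mg/L = 368 ng/L.

368 ng/L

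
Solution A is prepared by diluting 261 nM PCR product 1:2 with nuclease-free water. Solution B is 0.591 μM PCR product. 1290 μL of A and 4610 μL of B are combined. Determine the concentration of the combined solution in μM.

C_A = 261 nM / 2 = 130 nM.
C_B = 0.591 μM = 591 nM.
C_mix = (C_A·V_A + C_B·V_B)/(V_A + V_B) = (130×1290 + 591×4610) / 5900 = 490 nM = 0.490 μM.

0.490 μM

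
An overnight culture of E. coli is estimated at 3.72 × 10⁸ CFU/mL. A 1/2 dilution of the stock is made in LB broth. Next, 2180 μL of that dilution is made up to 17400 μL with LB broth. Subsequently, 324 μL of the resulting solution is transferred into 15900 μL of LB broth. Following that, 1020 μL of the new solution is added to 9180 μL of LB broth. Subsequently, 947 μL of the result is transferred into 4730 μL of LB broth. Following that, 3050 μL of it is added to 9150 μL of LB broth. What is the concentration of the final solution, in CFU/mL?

1940 CFU/mL

Overall dilution factor = 2 × 7.982 × 50.07 × 10 × 5.995 × 4 = 1.92 × 10⁵.
3.72 × 10⁸ CFU/mL / 1.92 × 10⁵ = 1940 CFU/mL.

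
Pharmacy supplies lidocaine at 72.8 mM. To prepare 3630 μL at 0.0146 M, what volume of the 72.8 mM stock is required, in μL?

728 μL

0.0146 M = 14.6 mM.
V₁ = C₂V₂/C₁ = 14.6 × 3630 / 72.8 = 728 μL.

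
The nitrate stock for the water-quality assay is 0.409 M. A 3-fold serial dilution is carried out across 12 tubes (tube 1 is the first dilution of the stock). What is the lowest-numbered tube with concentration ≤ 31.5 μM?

tube 9

Tube n has concentration 0.409 M / 3ⁿ.
Need 3ⁿ ≥ 0.409 M / 31.5 μM = 1.30 × 10⁴, so n ≥ 8.62.
First such tube: n = 9.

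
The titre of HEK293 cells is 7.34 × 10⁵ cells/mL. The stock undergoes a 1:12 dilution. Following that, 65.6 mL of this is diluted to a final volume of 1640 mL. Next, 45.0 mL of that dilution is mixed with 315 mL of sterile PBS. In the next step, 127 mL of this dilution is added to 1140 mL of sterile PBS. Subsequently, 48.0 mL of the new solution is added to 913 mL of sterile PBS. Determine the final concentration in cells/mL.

Overall dilution factor = 12 × 25 × 8 × 9.976 × 20.02 = 4.79 × 10⁵.
7.34 × 10⁵ cells/mL / 4.79 × 10⁵ = 1.53 cells/mL.

1.53 cells/mL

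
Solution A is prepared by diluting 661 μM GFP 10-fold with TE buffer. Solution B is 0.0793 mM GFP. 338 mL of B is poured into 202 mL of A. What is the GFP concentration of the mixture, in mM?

C_A = 661 μM / 10 = 66.1 μM.
C_B = 0.0793 mM = 79.3 μM.
C_mix = (C_A·V_A + C_B·V_B)/(V_A + V_B) = (66.1×202 + 79.3×338) / 540.0 = 74.4 μM = 0.0744 mM.

0.0744 mM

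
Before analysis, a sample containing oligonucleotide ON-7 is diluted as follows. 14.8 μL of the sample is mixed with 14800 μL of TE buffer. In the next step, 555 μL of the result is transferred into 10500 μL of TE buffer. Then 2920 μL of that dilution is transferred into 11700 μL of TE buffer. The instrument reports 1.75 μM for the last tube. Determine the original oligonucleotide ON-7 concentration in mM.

175 mM

Overall dilution factor = 1001 × 19.92 × 5.007 = 9.98 × 10⁴.
Original = 1.75 μM × 9.98 × 10⁴ = 1.75 × 10⁵ μM = 175 mM.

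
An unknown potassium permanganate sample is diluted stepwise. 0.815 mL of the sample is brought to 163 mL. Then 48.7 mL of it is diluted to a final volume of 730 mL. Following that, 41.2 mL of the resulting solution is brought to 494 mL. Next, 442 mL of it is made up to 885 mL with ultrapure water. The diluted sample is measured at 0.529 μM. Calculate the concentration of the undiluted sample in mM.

Overall dilution factor = 200 × 14.99 × 11.99 × 2.002 = 7.20 × 10⁴.
Original = 0.529 μM × 7.20 × 10⁴ = 3.81 × 10⁴ μM = 38.1 mM.

38.1 mM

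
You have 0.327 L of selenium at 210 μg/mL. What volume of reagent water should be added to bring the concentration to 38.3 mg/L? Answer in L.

38.3 mg/L = 38.3 μg/mL.
V₂ = C₁V₁/C₂ = 210 × 0.327 / 38.3 = 1.79 L.
Diluent to add = V₂ − V₁ = 1.79 − 0.327 = 1.47 L.

1.47 L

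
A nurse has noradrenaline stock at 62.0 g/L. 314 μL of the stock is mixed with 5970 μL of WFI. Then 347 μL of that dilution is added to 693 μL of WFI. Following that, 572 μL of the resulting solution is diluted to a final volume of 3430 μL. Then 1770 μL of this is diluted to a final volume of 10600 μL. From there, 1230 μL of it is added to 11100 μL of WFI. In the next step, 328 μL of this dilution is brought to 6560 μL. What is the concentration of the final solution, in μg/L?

Overall dilution factor = 20.01 × 2.997 × 5.997 × 5.989 × 10.02 × 20 = 4.32 × 10⁵.
62.0 g/L / 4.32 × 10⁵ = 1.44 × 10⁻⁴ g/L = 144 μg/L.

144 μg/L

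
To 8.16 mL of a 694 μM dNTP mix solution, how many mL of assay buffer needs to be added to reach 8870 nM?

630 mL

8870 nM = 8.87 μM.
V₂ = C₁V₁/C₂ = 694 × 8.16 / 8.87 = 638 mL.
Diluent to add = V₂ − V₁ = 638 − 8.16 = 630 mL.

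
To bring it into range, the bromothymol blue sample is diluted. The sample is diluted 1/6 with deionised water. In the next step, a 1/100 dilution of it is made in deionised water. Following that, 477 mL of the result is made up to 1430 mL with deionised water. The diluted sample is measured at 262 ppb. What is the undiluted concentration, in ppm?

Overall dilution factor = 6 × 100 × 2.998 = 1799.
Original = 262 ppb × 1799 = 4.71 × 10⁵ ppb = 471 ppm.

471 ppm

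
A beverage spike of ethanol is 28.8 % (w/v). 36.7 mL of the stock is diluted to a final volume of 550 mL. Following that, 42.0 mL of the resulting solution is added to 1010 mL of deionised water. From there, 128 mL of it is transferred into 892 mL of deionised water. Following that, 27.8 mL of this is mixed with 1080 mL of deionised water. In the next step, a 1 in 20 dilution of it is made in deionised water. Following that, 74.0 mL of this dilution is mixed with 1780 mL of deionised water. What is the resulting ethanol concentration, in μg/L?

Overall dilution factor = 14.99 × 25.05 × 7.969 × 39.85 × 20 × 25.05 = 5.97 × 10⁷.
28.8 % (w/v) / 5.97 × 10⁷ = 4.82 × 10⁻⁷ % (w/v) = 4.82 μg/L.

4.82 μg/L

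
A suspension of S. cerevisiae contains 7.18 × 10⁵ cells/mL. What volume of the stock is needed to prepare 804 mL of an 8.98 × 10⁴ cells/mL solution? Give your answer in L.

V₁ = C₂V₂/C₁ = 8.98 × 10⁴ × 804 / 7.18 × 10⁵ = 101 mL = 0.101 L.

0.101 L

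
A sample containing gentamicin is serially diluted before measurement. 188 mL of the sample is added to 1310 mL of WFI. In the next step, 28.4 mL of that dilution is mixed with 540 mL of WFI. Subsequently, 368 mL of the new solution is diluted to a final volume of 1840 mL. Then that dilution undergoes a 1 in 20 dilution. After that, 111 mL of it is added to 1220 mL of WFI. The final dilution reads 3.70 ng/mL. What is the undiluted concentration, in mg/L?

708 mg/L

Overall dilution factor = 7.968 × 20.01 × 5 × 20 × 11.99 = 1.91 × 10⁵.
Original = 3.70 ng/mL × 1.91 × 10⁵ = 7.08 × 10⁵ ng/mL = 708 mg/L.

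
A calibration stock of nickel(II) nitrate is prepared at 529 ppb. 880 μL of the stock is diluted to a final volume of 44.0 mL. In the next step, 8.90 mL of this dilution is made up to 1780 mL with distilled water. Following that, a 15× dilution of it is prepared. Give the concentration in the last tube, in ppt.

3.53 ppt

Overall dilution factor = 50 × 200 × 15 = 1.50 × 10⁵.
529 ppb / 1.50 × 10⁵ = 3.53 × 10⁻³ ppb = 3.53 ppt.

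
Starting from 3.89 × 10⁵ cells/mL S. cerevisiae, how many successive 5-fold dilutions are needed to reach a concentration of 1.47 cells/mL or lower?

8

Need 5ⁿ ≥ 2.65 × 10⁵, so n ≥ log(2.65 × 10⁵)/log(5) = 7.76.
Minimum whole steps: n = 8.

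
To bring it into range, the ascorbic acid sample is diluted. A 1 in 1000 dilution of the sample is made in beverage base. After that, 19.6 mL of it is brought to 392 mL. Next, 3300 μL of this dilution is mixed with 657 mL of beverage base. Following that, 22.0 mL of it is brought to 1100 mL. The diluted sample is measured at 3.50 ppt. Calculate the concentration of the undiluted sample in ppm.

700 ppm

Overall dilution factor = 1000 × 20 × 200.1 × 50 = 2.00 × 10⁸.
Original = 3.50 ppt × 2.00 × 10⁸ = 7.00 × 10⁸ ppt = 700 ppm.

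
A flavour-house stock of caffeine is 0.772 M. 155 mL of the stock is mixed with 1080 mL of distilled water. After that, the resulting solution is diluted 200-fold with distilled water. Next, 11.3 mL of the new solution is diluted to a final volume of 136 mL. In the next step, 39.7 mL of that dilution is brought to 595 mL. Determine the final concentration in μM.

Overall dilution factor = 7.968 × 200 × 12.04 × 14.99 = 2.87 × 10⁵.
0.772 M / 2.87 × 10⁵ = 2.69 × 10⁻⁶ M = 2.69 μM.

2.69 μM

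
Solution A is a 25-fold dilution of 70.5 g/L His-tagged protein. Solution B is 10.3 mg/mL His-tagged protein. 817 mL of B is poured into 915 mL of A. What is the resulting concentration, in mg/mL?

6.35 mg/mL

C_A = 70.5 g/L / 25 = 2.82 g/L.
C_B = 10.3 mg/mL = 10.3 g/L.
C_mix = (C_A·V_A + C_B·V_B)/(V_A + V_B) = (2.82×915 + 10.3×817) / 1732 = 6.35 g/L = 6.35 mg/mL.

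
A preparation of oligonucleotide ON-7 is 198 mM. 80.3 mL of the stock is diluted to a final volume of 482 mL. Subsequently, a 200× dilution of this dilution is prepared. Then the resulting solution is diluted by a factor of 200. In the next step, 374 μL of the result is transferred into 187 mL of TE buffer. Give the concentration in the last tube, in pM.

1650 pM

Overall dilution factor = 6.002 × 200 × 200 × 501 = 1.20 × 10⁸.
198 mM / 1.20 × 10⁸ = 1.65 × 10⁻⁶ mM = 1650 pM.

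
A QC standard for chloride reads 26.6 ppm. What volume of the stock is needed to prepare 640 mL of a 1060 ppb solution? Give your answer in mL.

25.5 mL

1060 ppb = 1.06 ppm.
V₁ = C₂V₂/C₁ = 1.06 × 640 / 26.6 = 25.5 mL.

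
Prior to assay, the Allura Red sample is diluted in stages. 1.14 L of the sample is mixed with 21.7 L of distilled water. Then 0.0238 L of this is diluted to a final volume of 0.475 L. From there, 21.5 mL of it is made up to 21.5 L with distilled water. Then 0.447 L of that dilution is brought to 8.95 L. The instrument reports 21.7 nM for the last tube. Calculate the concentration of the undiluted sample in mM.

Overall dilution factor = 20.04 × 19.96 × 1000 × 20.02 = 8.01 × 10⁶.
Original = 21.7 nM × 8.01 × 10⁶ = 1.74 × 10⁸ nM = 174 mM.

174 mM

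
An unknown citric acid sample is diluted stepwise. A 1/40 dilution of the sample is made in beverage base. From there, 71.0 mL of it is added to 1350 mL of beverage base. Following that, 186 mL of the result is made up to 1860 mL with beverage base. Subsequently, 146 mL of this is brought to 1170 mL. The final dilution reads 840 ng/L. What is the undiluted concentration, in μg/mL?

53.9 μg/mL

Overall dilution factor = 40 × 20.01 × 10 × 8.014 = 6.42 × 10⁴.
Original = 840 ng/L × 6.42 × 10⁴ = 5.39 × 10⁷ ng/L = 53.9 μg/mL.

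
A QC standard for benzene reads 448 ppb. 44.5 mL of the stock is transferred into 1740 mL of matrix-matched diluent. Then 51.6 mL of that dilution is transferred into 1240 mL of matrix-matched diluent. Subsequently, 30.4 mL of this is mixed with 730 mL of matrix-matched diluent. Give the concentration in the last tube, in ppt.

17.8 ppt

Overall dilution factor = 40.10 × 25.03 × 25.01 = 2.51 × 10⁴.
448 ppb / 2.51 × 10⁴ = 0.0178 ppb = 17.8 ppt.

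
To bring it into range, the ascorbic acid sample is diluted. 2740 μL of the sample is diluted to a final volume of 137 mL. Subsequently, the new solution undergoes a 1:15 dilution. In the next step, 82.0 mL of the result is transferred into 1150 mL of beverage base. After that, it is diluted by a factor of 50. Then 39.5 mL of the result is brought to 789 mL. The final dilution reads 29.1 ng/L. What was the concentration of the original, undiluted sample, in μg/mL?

327 μg/mL

Overall dilution factor = 50 × 15 × 15.02 × 50 × 19.97 = 1.13 × 10⁷.
Original = 29.1 ng/L × 1.13 × 10⁷ = 3.27 × 10⁸ ng/L = 327 μg/mL.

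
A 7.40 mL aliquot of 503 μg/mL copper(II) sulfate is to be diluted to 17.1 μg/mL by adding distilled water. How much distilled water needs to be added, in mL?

V₂ = C₁V₁/C₂ = 503 × 7.40 / 17.1 = 218 mL.
Diluent to add = V₂ − V₁ = 218 − 7.40 = 210 mL.

210 mL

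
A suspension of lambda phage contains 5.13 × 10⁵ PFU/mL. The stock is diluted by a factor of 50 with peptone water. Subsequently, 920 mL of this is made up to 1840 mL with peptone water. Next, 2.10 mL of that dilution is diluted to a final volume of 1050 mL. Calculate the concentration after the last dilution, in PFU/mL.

Overall dilution factor = 50 × 2 × 500 = 5.00 × 10⁴.
5.13 × 10⁵ PFU/mL / 5.00 × 10⁴ = 10.3 PFU/mL.

10.3 PFU/mL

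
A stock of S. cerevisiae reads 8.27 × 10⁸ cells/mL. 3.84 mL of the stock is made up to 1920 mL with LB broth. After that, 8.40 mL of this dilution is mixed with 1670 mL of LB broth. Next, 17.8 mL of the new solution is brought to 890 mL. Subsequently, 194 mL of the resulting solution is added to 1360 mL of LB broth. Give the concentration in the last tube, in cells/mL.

Overall dilution factor = 500 × 199.8 × 50 × 8.010 = 4.00 × 10⁷.
8.27 × 10⁸ cells/mL / 4.00 × 10⁷ = 20.7 cells/mL.

20.7 cells/mL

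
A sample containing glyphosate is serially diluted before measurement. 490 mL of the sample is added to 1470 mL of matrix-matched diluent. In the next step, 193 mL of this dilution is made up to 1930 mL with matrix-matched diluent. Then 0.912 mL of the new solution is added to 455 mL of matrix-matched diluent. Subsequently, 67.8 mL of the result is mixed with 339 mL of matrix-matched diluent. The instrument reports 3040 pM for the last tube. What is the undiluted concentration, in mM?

0.365 mM

Overall dilution factor = 4 × 10 × 499.9 × 6 = 1.20 × 10⁵.
Original = 3040 pM × 1.20 × 10⁵ = 3.65 × 10⁸ pM = 0.365 mM.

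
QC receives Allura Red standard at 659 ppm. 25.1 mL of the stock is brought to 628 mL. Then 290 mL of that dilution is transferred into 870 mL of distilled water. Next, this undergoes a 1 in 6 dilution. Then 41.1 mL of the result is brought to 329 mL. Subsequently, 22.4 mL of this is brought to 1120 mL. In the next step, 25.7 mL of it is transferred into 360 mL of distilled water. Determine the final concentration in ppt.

183 ppt

Overall dilution factor = 25.02 × 4 × 6 × 8.005 × 50 × 15.01 = 3.61 × 10⁶.
659 ppm / 3.61 × 10⁶ = 1.83 × 10⁻⁴ ppm = 183 ppt.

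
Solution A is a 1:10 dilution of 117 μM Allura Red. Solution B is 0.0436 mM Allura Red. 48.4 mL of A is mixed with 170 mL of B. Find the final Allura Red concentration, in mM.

C_A = 117 μM / 10 = 11.7 μM.
C_B = 0.0436 mM = 43.6 μM.
C_mix = (C_A·V_A + C_B·V_B)/(V_A + V_B) = (11.7×48.4 + 43.6×170) / 218.4 = 36.5 μM = 0.0365 mM.

0.0365 mM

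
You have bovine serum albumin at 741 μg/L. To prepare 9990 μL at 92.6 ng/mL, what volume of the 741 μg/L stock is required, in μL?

92.6 ng/mL = 92.6 μg/L.
V₁ = C₂V₂/C₁ = 92.6 × 9990 / 741 = 1248 μL.

1250 μL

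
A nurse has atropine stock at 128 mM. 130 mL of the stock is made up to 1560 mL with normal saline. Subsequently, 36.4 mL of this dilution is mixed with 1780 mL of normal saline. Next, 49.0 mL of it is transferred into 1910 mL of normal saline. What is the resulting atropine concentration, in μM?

Overall dilution factor = 12 × 49.90 × 39.98 = 2.39 × 10⁴.
128 mM / 2.39 × 10⁴ = 5.35 × 10⁻³ mM = 5.35 μM.

5.35 μM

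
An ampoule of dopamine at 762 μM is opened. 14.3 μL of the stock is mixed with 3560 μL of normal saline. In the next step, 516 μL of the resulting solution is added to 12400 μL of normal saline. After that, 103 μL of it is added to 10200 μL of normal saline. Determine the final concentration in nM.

1.22 nM

Overall dilution factor = 250.0 × 25.03 × 100.0 = 6.26 × 10⁵.
762 μM / 6.26 × 10⁵ = 1.22 × 10⁻³ μM = 1.22 nM.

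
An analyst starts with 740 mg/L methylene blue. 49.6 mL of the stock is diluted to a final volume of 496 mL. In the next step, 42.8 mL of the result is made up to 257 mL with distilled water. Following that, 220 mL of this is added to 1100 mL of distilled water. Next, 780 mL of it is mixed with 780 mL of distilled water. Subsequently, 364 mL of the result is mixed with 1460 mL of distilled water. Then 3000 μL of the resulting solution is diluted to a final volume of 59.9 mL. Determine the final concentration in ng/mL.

Overall dilution factor = 10 × 6.005 × 6 × 2 × 5.011 × 19.97 = 7.21 × 10⁴.
740 mg/L / 7.21 × 10⁴ = 0.0103 mg/L = 10.3 ng/mL.

10.3 ng/mL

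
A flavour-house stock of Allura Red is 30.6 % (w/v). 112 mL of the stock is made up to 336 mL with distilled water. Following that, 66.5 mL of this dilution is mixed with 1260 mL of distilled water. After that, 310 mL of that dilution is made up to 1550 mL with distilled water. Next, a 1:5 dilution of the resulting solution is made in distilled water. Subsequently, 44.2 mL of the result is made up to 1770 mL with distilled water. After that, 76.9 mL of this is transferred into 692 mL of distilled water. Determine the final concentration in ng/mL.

511 ng/mL

Overall dilution factor = 3 × 19.95 × 5 × 5 × 40.05 × 9.999 = 5.99 × 10⁵.
30.6 % (w/v) / 5.99 × 10⁵ = 5.11 × 10⁻⁵ % (w/v) = 511 ng/mL.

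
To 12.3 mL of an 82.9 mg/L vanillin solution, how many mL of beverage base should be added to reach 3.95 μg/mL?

246 mL

3.95 μg/mL = 3.95 mg/L.
V₂ = C₁V₁/C₂ = 82.9 × 12.3 / 3.95 = 258 mL.
Diluent to add = V₂ − V₁ = 258 − 12.3 = 246 mL.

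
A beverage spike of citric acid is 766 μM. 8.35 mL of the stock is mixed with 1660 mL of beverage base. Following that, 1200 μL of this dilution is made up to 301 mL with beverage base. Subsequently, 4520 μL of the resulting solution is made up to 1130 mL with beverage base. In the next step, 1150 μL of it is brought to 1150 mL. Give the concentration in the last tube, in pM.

Overall dilution factor = 199.8 × 250.8 × 250 × 1000 = 1.25 × 10¹⁰.
766 μM / 1.25 × 10¹⁰ = 6.11 × 10⁻⁸ μM = 0.0611 pM.

0.0611 pM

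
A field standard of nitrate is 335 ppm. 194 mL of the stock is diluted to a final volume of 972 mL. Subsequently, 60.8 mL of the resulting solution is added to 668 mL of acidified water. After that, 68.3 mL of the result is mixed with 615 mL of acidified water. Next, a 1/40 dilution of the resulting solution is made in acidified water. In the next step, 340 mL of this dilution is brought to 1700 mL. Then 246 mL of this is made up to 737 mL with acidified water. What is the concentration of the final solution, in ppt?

Overall dilution factor = 5.010 × 11.99 × 10.00 × 40 × 5 × 2.996 = 3.60 × 10⁵.
335 ppm / 3.60 × 10⁵ = 9.31 × 10⁻⁴ ppm = 931 ppt.

931 ppt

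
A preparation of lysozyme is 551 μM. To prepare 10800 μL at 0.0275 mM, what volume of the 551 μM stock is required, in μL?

539 μL

0.0275 mM = 27.5 μM.
V₁ = C₂V₂/C₁ = 27.5 × 10800 / 551 = 539 μL.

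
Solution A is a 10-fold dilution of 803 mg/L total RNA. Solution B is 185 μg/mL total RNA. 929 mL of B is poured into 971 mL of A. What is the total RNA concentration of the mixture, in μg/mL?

131 μg/mL

C_A = 803 mg/L / 10 = 80.3 mg/L.
C_B = 185 μg/mL = 185 mg/L.
C_mix = (C_A·V_A + C_B·V_B)/(V_A + V_B) = (80.3×971 + 185×929) / 1900 = 131 mg/L = 131 μg/mL.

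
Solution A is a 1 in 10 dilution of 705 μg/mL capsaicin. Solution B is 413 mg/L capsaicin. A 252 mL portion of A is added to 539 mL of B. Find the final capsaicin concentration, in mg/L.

304 mg/L

C_A = 705 μg/mL / 10 = 70.5 μg/mL.
C_B = 413 mg/L = 413 μg/mL.
C_mix = (C_A·V_A + C_B·V_B)/(V_A + V_B) = (70.5×252 + 413×539) / 791.0 = 304 μg/mL = 304 mg/L.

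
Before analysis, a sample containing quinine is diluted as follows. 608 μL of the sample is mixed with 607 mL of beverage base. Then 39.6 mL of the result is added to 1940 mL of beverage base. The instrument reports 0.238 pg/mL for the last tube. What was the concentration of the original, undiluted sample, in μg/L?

Overall dilution factor = 999.4 × 49.99 = 5.00 × 10⁴.
Original = 0.238 pg/mL × 5.00 × 10⁴ = 1.19 × 10⁴ pg/mL = 11.9 μg/L.

11.9 μg/L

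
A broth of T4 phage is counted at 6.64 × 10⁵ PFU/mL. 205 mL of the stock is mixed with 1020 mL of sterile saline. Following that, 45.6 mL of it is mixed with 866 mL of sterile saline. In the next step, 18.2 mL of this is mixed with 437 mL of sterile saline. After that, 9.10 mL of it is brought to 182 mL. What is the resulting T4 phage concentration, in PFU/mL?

11.1 PFU/mL

Overall dilution factor = 5.976 × 19.99 × 25.01 × 20 = 5.98 × 10⁴.
6.64 × 10⁵ PFU/mL / 5.98 × 10⁴ = 11.1 PFU/mL.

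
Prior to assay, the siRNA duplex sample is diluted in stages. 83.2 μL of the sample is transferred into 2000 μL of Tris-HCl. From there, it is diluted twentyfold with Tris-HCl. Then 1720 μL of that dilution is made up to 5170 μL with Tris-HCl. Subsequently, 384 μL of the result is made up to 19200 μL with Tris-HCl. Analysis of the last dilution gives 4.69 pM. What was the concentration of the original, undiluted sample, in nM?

Overall dilution factor = 25.04 × 20 × 3.006 × 50 = 7.53 × 10⁴.
Original = 4.69 pM × 7.53 × 10⁴ = 3.53 × 10⁵ pM = 353 nM.

353 nM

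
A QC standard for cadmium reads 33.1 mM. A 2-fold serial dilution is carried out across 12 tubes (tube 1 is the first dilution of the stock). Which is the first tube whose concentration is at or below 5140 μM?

Tube n has concentration 33.1 mM / 2ⁿ.
Need 2ⁿ ≥ 33.1 mM / 5140 μM = 6.44, so n ≥ 2.69.
First such tube: n = 3.

tube 3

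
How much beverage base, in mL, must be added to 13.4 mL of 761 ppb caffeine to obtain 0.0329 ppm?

0.0329 ppm = 32.9 ppb.
V₂ = C₁V₁/C₂ = 761 × 13.4 / 32.9 = 310 mL.
Diluent to add = V₂ − V₁ = 310 − 13.4 = 297 mL.

297 mL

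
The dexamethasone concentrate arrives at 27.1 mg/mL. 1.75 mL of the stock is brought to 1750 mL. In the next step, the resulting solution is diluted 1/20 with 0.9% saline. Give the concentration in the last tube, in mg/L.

1.35 mg/L

Overall dilution factor = 1000 × 20 = 2.00 × 10⁴.
27.1 mg/mL / 2.00 × 10⁴ = 1.35 × 10⁻³ mg/mL = 1.35 mg/L.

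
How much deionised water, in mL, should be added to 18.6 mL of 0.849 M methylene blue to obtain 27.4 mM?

558 mL

27.4 mM = 0.0274 M.
V₂ = C₁V₁/C₂ = 0.849 × 18.6 / 0.0274 = 576 mL.
Diluent to add = V₂ − V₁ = 576 − 18.6 = 558 mL.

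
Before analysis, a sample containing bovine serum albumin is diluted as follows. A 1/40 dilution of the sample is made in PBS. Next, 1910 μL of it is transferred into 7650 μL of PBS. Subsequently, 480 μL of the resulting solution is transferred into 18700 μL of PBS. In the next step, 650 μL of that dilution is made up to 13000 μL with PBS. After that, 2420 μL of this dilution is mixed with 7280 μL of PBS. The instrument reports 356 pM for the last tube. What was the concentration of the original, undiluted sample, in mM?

0.228 mM

Overall dilution factor = 40 × 5.005 × 39.96 × 20 × 4.008 = 6.41 × 10⁵.
Original = 356 pM × 6.41 × 10⁵ = 2.28 × 10⁸ pM = 0.228 mM.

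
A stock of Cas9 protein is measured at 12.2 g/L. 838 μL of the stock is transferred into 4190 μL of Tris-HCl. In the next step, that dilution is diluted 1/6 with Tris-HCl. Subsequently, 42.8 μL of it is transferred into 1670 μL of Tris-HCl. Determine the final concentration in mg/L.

8.47 mg/L

Overall dilution factor = 6 × 6 × 40.02 = 1441.
12.2 g/L / 1441 = 8.47 × 10⁻³ g/L = 8.47 mg/L.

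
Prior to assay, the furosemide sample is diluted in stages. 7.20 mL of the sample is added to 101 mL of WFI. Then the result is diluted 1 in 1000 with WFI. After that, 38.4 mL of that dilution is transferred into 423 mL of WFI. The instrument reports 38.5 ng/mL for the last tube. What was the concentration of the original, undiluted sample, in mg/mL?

6.95 mg/mL

Overall dilution factor = 15.03 × 1000 × 12.02 = 1.81 × 10⁵.
Original = 38.5 ng/mL × 1.81 × 10⁵ = 6.95 × 10⁶ ng/mL = 6.95 mg/mL.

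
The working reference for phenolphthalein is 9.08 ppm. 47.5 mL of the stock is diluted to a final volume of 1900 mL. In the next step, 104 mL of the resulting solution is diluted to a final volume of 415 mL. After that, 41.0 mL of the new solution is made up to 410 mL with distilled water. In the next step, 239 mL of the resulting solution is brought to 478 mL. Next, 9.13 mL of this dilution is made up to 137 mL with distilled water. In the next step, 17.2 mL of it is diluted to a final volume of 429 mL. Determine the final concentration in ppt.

Overall dilution factor = 40 × 3.990 × 10 × 2 × 15.01 × 24.94 = 1.19 × 10⁶.
9.08 ppm / 1.19 × 10⁶ = 7.60 × 10⁻⁶ ppm = 7.60 ppt.

7.60 ppt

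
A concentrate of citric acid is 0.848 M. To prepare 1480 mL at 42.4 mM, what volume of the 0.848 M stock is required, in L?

42.4 mM = 0.0424 M.
V₁ = C₂V₂/C₁ = 0.0424 × 1480 / 0.848 = 74.0 mL = 0.0740 L.

0.0740 L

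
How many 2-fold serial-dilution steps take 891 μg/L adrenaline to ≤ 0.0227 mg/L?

6

Need 2ⁿ ≥ 39.3, so n ≥ log(39.3)/log(2) = 5.29.
Minimum whole steps: n = 6.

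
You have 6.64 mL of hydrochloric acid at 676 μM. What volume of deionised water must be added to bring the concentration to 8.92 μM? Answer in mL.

V₂ = C₁V₁/C₂ = 676 × 6.64 / 8.92 = 503 mL.
Diluent to add = V₂ − V₁ = 503 − 6.64 = 497 mL.

497 mL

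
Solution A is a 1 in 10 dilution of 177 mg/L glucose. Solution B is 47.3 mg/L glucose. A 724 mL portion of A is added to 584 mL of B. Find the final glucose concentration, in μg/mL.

30.9 μg/mL

C_A = 177 mg/L / 10 = 17.7 mg/L.
C_mix = (C_A·V_A + C_B·V_B)/(V_A + V_B) = (17.7×724 + 47.3×584) / 1308 = 30.9 mg/L = 30.9 μg/mL.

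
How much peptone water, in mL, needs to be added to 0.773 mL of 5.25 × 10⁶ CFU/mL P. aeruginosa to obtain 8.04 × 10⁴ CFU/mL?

V₂ = C₁V₁/C₂ = 5.25 × 10⁶ × 0.773 / 8.04 × 10⁴ = 50.5 mL.
Diluent to add = V₂ − V₁ = 50.5 − 0.773 = 49.7 mL.

49.7 mL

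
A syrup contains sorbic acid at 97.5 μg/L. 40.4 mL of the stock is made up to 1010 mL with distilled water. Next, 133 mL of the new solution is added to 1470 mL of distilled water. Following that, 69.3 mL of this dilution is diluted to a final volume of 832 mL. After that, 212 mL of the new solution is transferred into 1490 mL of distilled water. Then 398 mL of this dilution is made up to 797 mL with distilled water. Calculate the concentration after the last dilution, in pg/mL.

1.68 pg/mL

Overall dilution factor = 25 × 12.05 × 12.01 × 8.028 × 2.003 = 5.82 × 10⁴.
97.5 μg/L / 5.82 × 10⁴ = 1.68 × 10⁻³ μg/L = 1.68 pg/mL.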